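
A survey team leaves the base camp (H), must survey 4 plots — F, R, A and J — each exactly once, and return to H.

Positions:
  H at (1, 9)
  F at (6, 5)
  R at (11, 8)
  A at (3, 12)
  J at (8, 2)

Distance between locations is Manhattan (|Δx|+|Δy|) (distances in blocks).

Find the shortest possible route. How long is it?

There are 12 distinct closed tours to check (reversals are equivalent).
H → F → R → A → J → H: 9+8+12+15+14 = 58
H → F → R → J → A → H: 9+8+9+15+5 = 46
H → F → A → R → J → H: 9+10+12+9+14 = 54
H → F → A → J → R → H: 9+10+15+9+11 = 54
H → F → J → R → A → H: 9+5+9+12+5 = 40
H → F → J → A → R → H: 9+5+15+12+11 = 52
H → R → F → A → J → H: 11+8+10+15+14 = 58
H → R → F → J → A → H: 11+8+5+15+5 = 44
H → R → A → F → J → H: 11+12+10+5+14 = 52
H → R → J → F → A → H: 11+9+5+10+5 = 40
H → A → F → R → J → H: 5+10+8+9+14 = 46
H → A → R → F → J → H: 5+12+8+5+14 = 44
The minimum is 40.
One optimal route: H → F → J → R → A → H (or its reverse).

Shortest round trip = 40 blocks.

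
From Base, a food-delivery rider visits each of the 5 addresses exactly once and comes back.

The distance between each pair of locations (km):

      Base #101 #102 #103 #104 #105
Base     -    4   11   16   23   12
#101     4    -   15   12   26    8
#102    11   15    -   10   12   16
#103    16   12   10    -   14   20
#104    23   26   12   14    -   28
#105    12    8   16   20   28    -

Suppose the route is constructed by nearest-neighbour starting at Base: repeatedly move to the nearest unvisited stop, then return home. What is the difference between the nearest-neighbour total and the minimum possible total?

Base: #101=4, #102=11, #105=12, #103=16, #104=23 ⇒ #101
#101: #105=8, #103=12, #102=15, #104=26 ⇒ #105
#105: #102=16, #103=20, #104=28 ⇒ #102
#102: #103=10, #104=12 ⇒ #103
#103: #104=14 ⇒ #104
NN route Base → #101 → #105 → #102 → #103 → #104 → Base costs 75.
Optimal: Base → #101 → #105 → #103 → #104 → #102 → Base costs 69 (by enumerating all 60 distinct tours).
Excess = 75 − 69 = 6.

Excess over optimum: 6 km.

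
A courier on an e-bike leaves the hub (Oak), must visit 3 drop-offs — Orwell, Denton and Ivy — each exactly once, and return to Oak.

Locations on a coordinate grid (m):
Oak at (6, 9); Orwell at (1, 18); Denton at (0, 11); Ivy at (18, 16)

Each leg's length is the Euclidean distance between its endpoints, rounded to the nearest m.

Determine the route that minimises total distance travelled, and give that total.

Shortest round trip = 44 m.

With 3 stops there are 3!/2 = 3 distinct round trips (a route and its reverse cost the same).
Oak → Orwell → Denton → Ivy → Oak: 10+7+19+14 = 50
Oak → Orwell → Ivy → Denton → Oak: 10+17+19+6 = 52
Oak → Denton → Orwell → Ivy → Oak: 6+7+17+14 = 44
The minimum is 44.
One optimal route: Oak → Denton → Orwell → Ivy → Oak (or its reverse).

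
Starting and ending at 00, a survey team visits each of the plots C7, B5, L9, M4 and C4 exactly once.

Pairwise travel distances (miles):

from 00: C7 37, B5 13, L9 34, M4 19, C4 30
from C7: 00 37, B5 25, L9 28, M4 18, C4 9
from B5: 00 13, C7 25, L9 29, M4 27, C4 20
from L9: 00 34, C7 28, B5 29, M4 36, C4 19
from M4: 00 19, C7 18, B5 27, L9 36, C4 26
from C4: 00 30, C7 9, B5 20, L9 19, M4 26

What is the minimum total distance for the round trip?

There are 60 distinct closed tours to check (reversals are equivalent).
00 → C7 → B5 → L9 → M4 → C4 → 00: 37+25+29+36+26+30 = 183
00 → C7 → B5 → L9 → C4 → M4 → 00: 37+25+29+19+26+19 = 155
00 → C7 → B5 → M4 → L9 → C4 → 00: 37+25+27+36+19+30 = 174
00 → C7 → B5 → M4 → C4 → L9 → 00: 37+25+27+26+19+34 = 168
00 → C7 → B5 → C4 → L9 → M4 → 00: 37+25+20+19+36+19 = 156
00 → C7 → B5 → C4 → M4 → L9 → 00: 37+25+20+26+36+34 = 178
00 → C7 → L9 → B5 → M4 → C4 → 00: 37+28+29+27+26+30 = 177
00 → C7 → L9 → B5 → C4 → M4 → 00: 37+28+29+20+26+19 = 159
00 → C7 → L9 → M4 → B5 → C4 → 00: 37+28+36+27+20+30 = 178
00 → C7 → L9 → M4 → C4 → B5 → 00: 37+28+36+26+20+13 = 160
00 → C7 → L9 → C4 → B5 → M4 → 00: 37+28+19+20+27+19 = 150
00 → C7 → L9 → C4 → M4 → B5 → 00: 37+28+19+26+27+13 = 150
00 → C7 → M4 → B5 → L9 → C4 → 00: 37+18+27+29+19+30 = 160
00 → C7 → M4 → B5 → C4 → L9 → 00: 37+18+27+20+19+34 = 155
… (46 more)
00 → B5 → L9 → C4 → C7 → M4 → 00: 13+29+19+9+18+19 = 107  ← best
The minimum is 107.
One optimal route: 00 → B5 → L9 → C4 → C7 → M4 → 00 (or its reverse).

Shortest round trip = 107 miles.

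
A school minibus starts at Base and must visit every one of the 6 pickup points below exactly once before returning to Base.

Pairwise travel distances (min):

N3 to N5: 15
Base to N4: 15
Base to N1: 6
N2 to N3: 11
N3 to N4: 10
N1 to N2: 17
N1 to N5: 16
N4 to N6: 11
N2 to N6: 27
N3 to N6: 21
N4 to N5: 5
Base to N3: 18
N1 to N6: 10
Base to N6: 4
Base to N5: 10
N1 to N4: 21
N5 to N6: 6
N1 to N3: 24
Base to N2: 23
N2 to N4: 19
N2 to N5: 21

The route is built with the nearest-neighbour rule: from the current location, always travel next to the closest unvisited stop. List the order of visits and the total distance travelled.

From Base: distances to unvisited — N6=4, N1=6, N5=10, N4=15, N3=18, N2=23. Nearest is N6 (4).
From N6: distances to unvisited — N5=6, N1=10, N4=11, N3=21, N2=27. Nearest is N5 (6).
From N5: distances to unvisited — N4=5, N3=15, N1=16, N2=21. Nearest is N4 (5).
From N4: distances to unvisited — N3=10, N2=19, N1=21. Nearest is N3 (10).
From N3: distances to unvisited — N2=11, N1=24. Nearest is N2 (11).
From N2: distances to unvisited — N1=17. Nearest is N1 (17).
Return N1→Base: 6.
Total = 4 + 6 + 5 + 10 + 11 + 17 + 6 = 59.

Total distance 59 min via the nearest-neighbour route Base → N6 → N5 → N4 → N3 → N2 → N1 → Base.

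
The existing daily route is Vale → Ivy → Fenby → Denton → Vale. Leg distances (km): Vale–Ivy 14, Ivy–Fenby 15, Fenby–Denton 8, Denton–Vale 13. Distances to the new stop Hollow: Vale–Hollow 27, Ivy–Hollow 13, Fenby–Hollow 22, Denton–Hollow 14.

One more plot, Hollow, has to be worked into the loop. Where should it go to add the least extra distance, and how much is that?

Adding 20 km by placing Hollow on the Ivy–Fenby leg.

Insertion cost between consecutive stops i–j is d(i,Hollow) + d(Hollow,j) − d(i,j):
  between Vale and Ivy: 27 + 13 − 14 = 26
  between Ivy and Fenby: 13 + 22 − 15 = 20
  between Fenby and Denton: 22 + 14 − 8 = 28
  between Denton and Vale: 14 + 27 − 13 = 28
Cheapest insertion is between Ivy and Fenby, adding 20.
New total = 50 + 20 = 70.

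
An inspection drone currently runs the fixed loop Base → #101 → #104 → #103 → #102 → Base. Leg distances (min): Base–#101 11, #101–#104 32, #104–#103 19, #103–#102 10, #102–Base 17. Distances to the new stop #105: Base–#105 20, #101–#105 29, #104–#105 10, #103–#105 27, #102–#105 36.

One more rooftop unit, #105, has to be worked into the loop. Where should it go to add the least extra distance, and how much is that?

Insertion cost between consecutive stops i–j is d(i,#105) + d(#105,j) − d(i,j):
  between Base and #101: 20 + 29 − 11 = 38
  between #101 and #104: 29 + 10 − 32 = 7
  between #104 and #103: 10 + 27 − 19 = 18
  between #103 and #102: 27 + 36 − 10 = 53
  between #102 and Base: 36 + 20 − 17 = 39
Cheapest insertion is between #101 and #104, adding 7.
New total = 89 + 7 = 96.

Adding 7 min by placing #105 on the #101–#104 leg.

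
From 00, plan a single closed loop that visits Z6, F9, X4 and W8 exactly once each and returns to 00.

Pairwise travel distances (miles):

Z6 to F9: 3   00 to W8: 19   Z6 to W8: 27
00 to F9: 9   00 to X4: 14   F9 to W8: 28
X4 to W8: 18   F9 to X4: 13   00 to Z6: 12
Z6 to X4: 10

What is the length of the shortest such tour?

59 miles — the shortest possible round trip.

With 4 stops there are 4!/2 = 12 distinct round trips (a route and its reverse cost the same).
00-Z6-F9-X4-W8-00: 12+3+13+18+19 = 65
00-Z6-F9-W8-X4-00: 12+3+28+18+14 = 75
00-Z6-X4-F9-W8-00: 12+10+13+28+19 = 82
00-Z6-X4-W8-F9-00: 12+10+18+28+9 = 77
00-Z6-W8-F9-X4-00: 12+27+28+13+14 = 94
00-Z6-W8-X4-F9-00: 12+27+18+13+9 = 79
00-F9-Z6-X4-W8-00: 9+3+10+18+19 = 59
00-F9-Z6-W8-X4-00: 9+3+27+18+14 = 71
00-F9-X4-Z6-W8-00: 9+13+10+27+19 = 78
00-F9-W8-Z6-X4-00: 9+28+27+10+14 = 88
00-X4-Z6-F9-W8-00: 14+10+3+28+19 = 74
00-X4-F9-Z6-W8-00: 14+13+3+27+19 = 76
The minimum is 59.
One optimal route: 00 → F9 → Z6 → X4 → W8 → 00 (or its reverse).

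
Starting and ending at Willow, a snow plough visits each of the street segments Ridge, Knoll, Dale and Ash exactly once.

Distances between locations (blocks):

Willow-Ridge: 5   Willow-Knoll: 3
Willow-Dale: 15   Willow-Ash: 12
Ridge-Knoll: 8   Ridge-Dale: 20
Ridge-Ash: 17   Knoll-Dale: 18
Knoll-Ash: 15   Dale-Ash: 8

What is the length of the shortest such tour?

There are 12 distinct closed tours to check (reversals are equivalent).
Willow → Ridge → Knoll → Dale → Ash → Willow: 5+8+18+8+12 = 51
Willow → Ridge → Knoll → Ash → Dale → Willow: 5+8+15+8+15 = 51
Willow → Ridge → Dale → Knoll → Ash → Willow: 5+20+18+15+12 = 70
Willow → Ridge → Dale → Ash → Knoll → Willow: 5+20+8+15+3 = 51
Willow → Ridge → Ash → Knoll → Dale → Willow: 5+17+15+18+15 = 70
Willow → Ridge → Ash → Dale → Knoll → Willow: 5+17+8+18+3 = 51
Willow → Knoll → Ridge → Dale → Ash → Willow: 3+8+20+8+12 = 51
Willow → Knoll → Ridge → Ash → Dale → Willow: 3+8+17+8+15 = 51
Willow → Knoll → Dale → Ridge → Ash → Willow: 3+18+20+17+12 = 70
Willow → Knoll → Ash → Ridge → Dale → Willow: 3+15+17+20+15 = 70
Willow → Dale → Ridge → Knoll → Ash → Willow: 15+20+8+15+12 = 70
Willow → Dale → Knoll → Ridge → Ash → Willow: 15+18+8+17+12 = 70
The minimum is 51.
One optimal route: Willow → Ridge → Knoll → Dale → Ash → Willow (or its reverse).

Shortest round trip = 51 blocks.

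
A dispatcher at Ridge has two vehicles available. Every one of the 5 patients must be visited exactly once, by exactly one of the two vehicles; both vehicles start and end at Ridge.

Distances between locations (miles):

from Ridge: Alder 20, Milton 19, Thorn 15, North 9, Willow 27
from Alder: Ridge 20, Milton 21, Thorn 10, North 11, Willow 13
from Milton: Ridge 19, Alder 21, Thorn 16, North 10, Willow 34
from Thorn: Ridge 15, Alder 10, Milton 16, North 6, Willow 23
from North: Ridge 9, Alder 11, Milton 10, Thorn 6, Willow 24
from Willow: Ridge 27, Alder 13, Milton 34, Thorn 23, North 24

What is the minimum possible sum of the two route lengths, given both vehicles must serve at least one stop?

Check every non-empty split of the stops between the two vehicles; for each half take its own optimal tour:
  {Alder} + {Milton, Thorn, North, Willow}: 40 + 85 = 125
  {Milton} + {Alder, Thorn, North, Willow}: 38 + 65 = 103
  {Alder, Milton} + {Thorn, North, Willow}: 60 + 65 = 125
  {Thorn} + {Alder, Milton, North, Willow}: 30 + 80 = 110
  {Alder, Thorn} + {Milton, North, Willow}: 45 + 80 = 125
  {Milton, Thorn} + {Alder, North, Willow}: 50 + 60 = 110
  … (15 splits in total)
Best: vehicle 1 Ridge → Milton → Ridge = 38; vehicle 2 Ridge → North → Thorn → Alder → Willow → Ridge = 65; combined 103.

Minimum combined distance: 103 miles.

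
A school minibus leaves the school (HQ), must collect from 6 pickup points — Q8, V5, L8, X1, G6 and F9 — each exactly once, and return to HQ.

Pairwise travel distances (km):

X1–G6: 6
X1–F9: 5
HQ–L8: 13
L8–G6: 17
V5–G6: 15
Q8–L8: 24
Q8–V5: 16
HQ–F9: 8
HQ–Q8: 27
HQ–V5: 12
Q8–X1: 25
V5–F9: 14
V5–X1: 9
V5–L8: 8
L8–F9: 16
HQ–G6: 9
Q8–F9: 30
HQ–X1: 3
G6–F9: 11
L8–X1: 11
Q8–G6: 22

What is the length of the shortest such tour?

HQ→Q8→V5→L8→X1→G6→F9→HQ: 27+16+8+11+6+11+8 = 87
HQ→Q8→V5→L8→X1→F9→G6→HQ: 27+16+8+11+5+11+9 = 87
HQ→Q8→V5→L8→G6→X1→F9→HQ: 27+16+8+17+6+5+8 = 87
HQ→Q8→V5→L8→G6→F9→X1→HQ: 27+16+8+17+11+5+3 = 87
HQ→Q8→V5→L8→F9→X1→G6→HQ: 27+16+8+16+5+6+9 = 87
HQ→Q8→V5→L8→F9→G6→X1→HQ: 27+16+8+16+11+6+3 = 87
HQ→Q8→V5→X1→L8→G6→F9→HQ: 27+16+9+11+17+11+8 = 99
HQ→Q8→V5→X1→L8→F9→G6→HQ: 27+16+9+11+16+11+9 = 99
… (352 more)
HQ→L8→V5→Q8→G6→X1→F9→HQ: 13+8+16+22+6+5+8 = 78  ← best
The minimum is 78.
One optimal route: HQ → L8 → V5 → Q8 → G6 → X1 → F9 → HQ (or its reverse).

Shortest round trip = 78 km.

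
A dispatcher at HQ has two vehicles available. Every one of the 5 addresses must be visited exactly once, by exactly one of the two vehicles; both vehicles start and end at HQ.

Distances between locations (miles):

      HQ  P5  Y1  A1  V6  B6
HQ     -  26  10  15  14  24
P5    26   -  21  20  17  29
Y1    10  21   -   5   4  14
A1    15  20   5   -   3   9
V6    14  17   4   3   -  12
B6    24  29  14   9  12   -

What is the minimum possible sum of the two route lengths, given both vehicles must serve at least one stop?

Check every non-empty split of the stops between the two vehicles; for each half take its own optimal tour:
  {P5} + {Y1, A1, V6, B6}: 52 + 50 = 102
  {Y1} + {P5, A1, V6, B6}: 20 + 79 = 99
  {P5, Y1} + {A1, V6, B6}: 57 + 50 = 107
  {A1} + {P5, Y1, V6, B6}: 30 + 79 = 109
  {P5, A1} + {Y1, V6, B6}: 61 + 50 = 111
  {Y1, A1} + {P5, V6, B6}: 30 + 79 = 109
  … (15 splits in total)
Best: vehicle 1 HQ → Y1 → HQ = 20; vehicle 2 HQ → P5 → V6 → A1 → B6 → HQ = 79; combined 99.

99 miles — the smallest possible combined total.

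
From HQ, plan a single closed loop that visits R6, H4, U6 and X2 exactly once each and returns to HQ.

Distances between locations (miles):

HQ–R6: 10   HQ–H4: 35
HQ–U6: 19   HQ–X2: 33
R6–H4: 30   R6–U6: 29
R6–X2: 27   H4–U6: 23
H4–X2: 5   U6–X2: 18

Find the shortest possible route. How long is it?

Minimum total distance: 82 miles.

HQ → R6 → H4 → U6 → X2 → HQ: 10+30+23+18+33 = 114
HQ → R6 → H4 → X2 → U6 → HQ: 10+30+5+18+19 = 82
HQ → R6 → U6 → H4 → X2 → HQ: 10+29+23+5+33 = 100
HQ → R6 → U6 → X2 → H4 → HQ: 10+29+18+5+35 = 97
HQ → R6 → X2 → H4 → U6 → HQ: 10+27+5+23+19 = 84
HQ → R6 → X2 → U6 → H4 → HQ: 10+27+18+23+35 = 113
HQ → H4 → R6 → U6 → X2 → HQ: 35+30+29+18+33 = 145
HQ → H4 → R6 → X2 → U6 → HQ: 35+30+27+18+19 = 129
HQ → H4 → U6 → R6 → X2 → HQ: 35+23+29+27+33 = 147
HQ → H4 → X2 → R6 → U6 → HQ: 35+5+27+29+19 = 115
HQ → U6 → R6 → H4 → X2 → HQ: 19+29+30+5+33 = 116
HQ → U6 → H4 → R6 → X2 → HQ: 19+23+30+27+33 = 132
The minimum is 82.
One optimal route: HQ → R6 → H4 → X2 → U6 → HQ (or its reverse).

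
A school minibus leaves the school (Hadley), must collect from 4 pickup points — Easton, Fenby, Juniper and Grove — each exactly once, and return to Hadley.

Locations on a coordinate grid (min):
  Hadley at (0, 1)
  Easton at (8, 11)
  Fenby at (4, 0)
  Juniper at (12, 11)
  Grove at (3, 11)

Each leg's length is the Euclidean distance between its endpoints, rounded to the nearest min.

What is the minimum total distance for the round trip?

Shortest round trip = 37 min.

There are 12 distinct closed tours to check (reversals are equivalent).
Hadley - Easton - Fenby - Juniper - Grove - Hadley: 13+12+14+9+10 = 58
Hadley - Easton - Fenby - Grove - Juniper - Hadley: 13+12+11+9+16 = 61
Hadley - Easton - Juniper - Fenby - Grove - Hadley: 13+4+14+11+10 = 52
Hadley - Easton - Juniper - Grove - Fenby - Hadley: 13+4+9+11+4 = 41
Hadley - Easton - Grove - Fenby - Juniper - Hadley: 13+5+11+14+16 = 59
Hadley - Easton - Grove - Juniper - Fenby - Hadley: 13+5+9+14+4 = 45
Hadley - Fenby - Easton - Juniper - Grove - Hadley: 4+12+4+9+10 = 39
Hadley - Fenby - Easton - Grove - Juniper - Hadley: 4+12+5+9+16 = 46
Hadley - Fenby - Juniper - Easton - Grove - Hadley: 4+14+4+5+10 = 37
Hadley - Fenby - Grove - Easton - Juniper - Hadley: 4+11+5+4+16 = 40
Hadley - Juniper - Easton - Fenby - Grove - Hadley: 16+4+12+11+10 = 53
Hadley - Juniper - Fenby - Easton - Grove - Hadley: 16+14+12+5+10 = 57
The minimum is 37.
One optimal route: Hadley → Fenby → Juniper → Easton → Grove → Hadley (or its reverse).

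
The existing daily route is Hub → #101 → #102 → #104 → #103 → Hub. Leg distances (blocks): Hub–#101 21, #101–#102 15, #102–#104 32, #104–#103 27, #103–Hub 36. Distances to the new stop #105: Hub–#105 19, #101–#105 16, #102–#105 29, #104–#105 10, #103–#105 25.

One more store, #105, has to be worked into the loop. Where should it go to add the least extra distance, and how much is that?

Insertion cost between consecutive stops i–j is d(i,#105) + d(#105,j) − d(i,j):
  between Hub and #101: 19 + 16 − 21 = 14
  between #101 and #102: 16 + 29 − 15 = 30
  between #102 and #104: 29 + 10 − 32 = 7
  between #104 and #103: 10 + 25 − 27 = 8
  between #103 and Hub: 25 + 19 − 36 = 8
Cheapest insertion is between #102 and #104, adding 7.
New total = 131 + 7 = 138.

Adding 7 blocks by placing #105 on the #102–#104 leg.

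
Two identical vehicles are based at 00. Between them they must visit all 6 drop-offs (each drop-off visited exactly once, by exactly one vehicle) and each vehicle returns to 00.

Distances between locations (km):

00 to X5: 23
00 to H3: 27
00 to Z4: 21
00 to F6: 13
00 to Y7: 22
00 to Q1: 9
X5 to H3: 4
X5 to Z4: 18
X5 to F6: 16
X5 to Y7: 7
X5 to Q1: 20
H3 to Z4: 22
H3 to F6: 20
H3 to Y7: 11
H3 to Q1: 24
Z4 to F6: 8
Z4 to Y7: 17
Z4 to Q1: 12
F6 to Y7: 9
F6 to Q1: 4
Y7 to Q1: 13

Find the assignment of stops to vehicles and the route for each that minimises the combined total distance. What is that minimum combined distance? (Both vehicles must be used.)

There are 2^5 − 1 = 31 ways to divide the 6 stops into two non-empty groups. For each, the best each vehicle can do is its own shortest tour through its group:
  {X5} + {H3, Z4, F6, Y7, Q1}: 46 + 76 = 122
  {H3} + {X5, Z4, F6, Y7, Q1}: 54 + 68 = 122
  {X5, H3} + {Z4, F6, Y7, Q1}: 54 + 60 = 114
  {Z4} + {X5, H3, F6, Y7, Q1}: 42 + 60 = 102
  {X5, Z4} + {H3, F6, Y7, Q1}: 62 + 60 = 122
  {H3, Z4} + {X5, F6, Y7, Q1}: 70 + 52 = 122
  … (31 splits in total)
  {X5, H3, Z4, F6, Y7} + {Q1}: 76 + 18 = 94  ← best
Best: vehicle 1 00 → X5 → H3 → Y7 → Z4 → F6 → 00 = 76; vehicle 2 00 → Q1 → 00 = 18; combined 94.

94 km — the smallest possible combined total.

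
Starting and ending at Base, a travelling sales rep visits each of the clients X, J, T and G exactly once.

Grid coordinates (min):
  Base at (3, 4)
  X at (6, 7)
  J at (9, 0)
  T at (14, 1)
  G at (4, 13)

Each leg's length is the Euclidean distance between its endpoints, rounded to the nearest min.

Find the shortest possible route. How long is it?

Minimum total distance: 37 min.

There are 12 distinct closed tours to check (reversals are equivalent).
Base - X - J - T - G - Base: 4+8+5+16+9 = 42
Base - X - J - G - T - Base: 4+8+14+16+11 = 53
Base - X - T - J - G - Base: 4+10+5+14+9 = 42
Base - X - T - G - J - Base: 4+10+16+14+7 = 51
Base - X - G - J - T - Base: 4+6+14+5+11 = 40
Base - X - G - T - J - Base: 4+6+16+5+7 = 38
Base - J - X - T - G - Base: 7+8+10+16+9 = 50
Base - J - X - G - T - Base: 7+8+6+16+11 = 48
Base - J - T - X - G - Base: 7+5+10+6+9 = 37
Base - J - G - X - T - Base: 7+14+6+10+11 = 48
Base - T - X - J - G - Base: 11+10+8+14+9 = 52
Base - T - J - X - G - Base: 11+5+8+6+9 = 39
The minimum is 37.
One optimal route: Base → J → T → X → G → Base (or its reverse).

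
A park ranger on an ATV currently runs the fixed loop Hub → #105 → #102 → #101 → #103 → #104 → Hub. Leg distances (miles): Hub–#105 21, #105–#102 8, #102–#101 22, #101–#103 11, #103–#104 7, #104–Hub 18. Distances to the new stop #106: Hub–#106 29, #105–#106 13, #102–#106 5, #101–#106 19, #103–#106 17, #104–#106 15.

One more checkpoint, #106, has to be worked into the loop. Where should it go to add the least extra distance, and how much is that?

Adding 2 miles by placing #106 on the #102–#101 leg.

Insertion cost between consecutive stops i–j is d(i,#106) + d(#106,j) − d(i,j):
  between Hub and #105: 29 + 13 − 21 = 21
  between #105 and #102: 13 + 5 − 8 = 10
  between #102 and #101: 5 + 19 − 22 = 2
  between #101 and #103: 19 + 17 − 11 = 25
  between #103 and #104: 17 + 15 − 7 = 25
  between #104 and Hub: 15 + 29 − 18 = 26
Cheapest insertion is between #102 and #101, adding 2.
New total = 87 + 2 = 89.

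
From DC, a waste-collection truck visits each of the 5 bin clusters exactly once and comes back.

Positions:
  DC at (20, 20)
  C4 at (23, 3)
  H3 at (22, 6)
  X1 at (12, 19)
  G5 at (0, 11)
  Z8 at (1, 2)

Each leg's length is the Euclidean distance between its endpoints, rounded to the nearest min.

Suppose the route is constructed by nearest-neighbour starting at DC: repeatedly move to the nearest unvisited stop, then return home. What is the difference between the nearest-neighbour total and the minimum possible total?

DC: X1=8, H3=14, C4=17, G5=22, Z8=26 ⇒ X1
X1: G5=14, H3=16, C4=19, Z8=20 ⇒ G5
G5: Z8=9, H3=23, C4=24 ⇒ Z8
Z8: H3=21, C4=22 ⇒ H3
H3: C4=3 ⇒ C4
NN route DC → X1 → G5 → Z8 → H3 → C4 → DC costs 72.
Optimal: DC → H3 → C4 → Z8 → G5 → X1 → DC costs 70 (by enumerating all 60 distinct tours).
Excess = 72 − 70 = 2.

2 min longer than the optimal tour.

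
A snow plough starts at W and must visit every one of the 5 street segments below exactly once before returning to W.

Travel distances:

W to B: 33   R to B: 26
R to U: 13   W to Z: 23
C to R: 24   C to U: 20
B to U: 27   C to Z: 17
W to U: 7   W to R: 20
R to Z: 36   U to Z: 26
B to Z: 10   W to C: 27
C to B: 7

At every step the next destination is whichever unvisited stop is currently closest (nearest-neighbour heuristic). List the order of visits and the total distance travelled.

From W: distances to unvisited — U=7, R=20, Z=23, C=27, B=33. Nearest is U (7).
From U: distances to unvisited — R=13, C=20, Z=26, B=27. Nearest is R (13).
From R: distances to unvisited — C=24, B=26, Z=36. Nearest is C (24).
From C: distances to unvisited — B=7, Z=17. Nearest is B (7).
From B: distances to unvisited — Z=10. Nearest is Z (10).
Return Z→W: 23.
Total = 7 + 13 + 24 + 7 + 10 + 23 = 84.

Total distance 84 via the nearest-neighbour route W → U → R → C → B → Z → W.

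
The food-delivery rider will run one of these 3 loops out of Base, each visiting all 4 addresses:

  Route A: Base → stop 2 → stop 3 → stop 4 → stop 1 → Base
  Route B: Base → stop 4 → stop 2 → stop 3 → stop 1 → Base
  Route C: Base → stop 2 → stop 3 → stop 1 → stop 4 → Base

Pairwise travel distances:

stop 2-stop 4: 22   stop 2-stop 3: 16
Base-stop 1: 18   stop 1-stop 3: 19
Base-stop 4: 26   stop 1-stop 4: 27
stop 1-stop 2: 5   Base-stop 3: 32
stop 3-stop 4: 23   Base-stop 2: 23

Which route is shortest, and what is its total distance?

101 — Route B is the shortest.

Route A: 23 + 16 + 23 + 27 + 18 = 107
Route B: 26 + 22 + 16 + 19 + 18 = 101
Route C: 23 + 16 + 19 + 27 + 26 = 111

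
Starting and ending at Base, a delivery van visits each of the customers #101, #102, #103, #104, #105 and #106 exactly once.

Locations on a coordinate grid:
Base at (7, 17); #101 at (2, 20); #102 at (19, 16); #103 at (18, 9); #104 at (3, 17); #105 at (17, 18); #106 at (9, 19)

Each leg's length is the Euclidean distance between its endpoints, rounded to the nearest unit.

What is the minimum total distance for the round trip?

46 — the shortest possible round trip.

With 6 stops there are 6!/2 = 360 distinct round trips (a route and its reverse cost the same).
Base → #101 → #102 → #103 → #104 → #105 → #106 → Base: 6+17+7+17+14+8+3 = 72
Base → #101 → #102 → #103 → #104 → #106 → #105 → Base: 6+17+7+17+6+8+10 = 71
Base → #101 → #102 → #103 → #105 → #104 → #106 → Base: 6+17+7+9+14+6+3 = 62
Base → #101 → #102 → #103 → #105 → #106 → #104 → Base: 6+17+7+9+8+6+4 = 57
Base → #101 → #102 → #103 → #106 → #104 → #105 → Base: 6+17+7+13+6+14+10 = 73
Base → #101 → #102 → #103 → #106 → #105 → #104 → Base: 6+17+7+13+8+14+4 = 69
Base → #101 → #102 → #104 → #103 → #105 → #106 → Base: 6+17+16+17+9+8+3 = 76
Base → #101 → #102 → #104 → #103 → #106 → #105 → Base: 6+17+16+17+13+8+10 = 87
… (352 more)
Base → #103 → #102 → #105 → #106 → #101 → #104 → Base: 14+7+3+8+7+3+4 = 46  ← best
The minimum is 46.
One optimal route: Base → #103 → #102 → #105 → #106 → #101 → #104 → Base (or its reverse).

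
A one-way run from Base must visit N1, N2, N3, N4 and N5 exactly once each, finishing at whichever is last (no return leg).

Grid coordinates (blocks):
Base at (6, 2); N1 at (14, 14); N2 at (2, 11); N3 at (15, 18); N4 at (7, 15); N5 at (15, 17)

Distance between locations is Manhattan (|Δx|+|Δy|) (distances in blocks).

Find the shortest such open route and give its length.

There are 5! = 120 possible orderings.
Base - N1 - N2 - N3 - N4 - N5: 20+15+20+11+10 = 76
Base - N1 - N2 - N3 - N5 - N4: 20+15+20+1+10 = 66
Base - N1 - N2 - N4 - N3 - N5: 20+15+9+11+1 = 56
Base - N1 - N2 - N4 - N5 - N3: 20+15+9+10+1 = 55
Base - N1 - N2 - N5 - N3 - N4: 20+15+19+1+11 = 66
Base - N1 - N2 - N5 - N4 - N3: 20+15+19+10+11 = 75
Base - N1 - N3 - N2 - N4 - N5: 20+5+20+9+10 = 64
Base - N1 - N3 - N2 - N5 - N4: 20+5+20+19+10 = 74
Base - N1 - N3 - N4 - N2 - N5: 20+5+11+9+19 = 64
Base - N1 - N3 - N4 - N5 - N2: 20+5+11+10+19 = 65
Base - N1 - N3 - N5 - N2 - N4: 20+5+1+19+9 = 54
Base - N1 - N3 - N5 - N4 - N2: 20+5+1+10+9 = 45
Base - N1 - N4 - N2 - N3 - N5: 20+8+9+20+1 = 58
Base - N1 - N4 - N2 - N5 - N3: 20+8+9+19+1 = 57
… (106 more)
Base - N2 - N4 - N1 - N5 - N3: 13+9+8+4+1 = 35  ← best
The minimum is 35.
One shortest path: Base → N2 → N4 → N1 → N5 → N3.

Shortest open route: 35 blocks.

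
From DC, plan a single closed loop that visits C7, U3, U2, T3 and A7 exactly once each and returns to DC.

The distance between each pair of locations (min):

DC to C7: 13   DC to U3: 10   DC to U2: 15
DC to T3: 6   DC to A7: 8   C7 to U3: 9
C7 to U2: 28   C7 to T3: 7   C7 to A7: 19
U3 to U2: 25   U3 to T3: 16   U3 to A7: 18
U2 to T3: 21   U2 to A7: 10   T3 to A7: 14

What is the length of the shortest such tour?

65 min — the shortest possible round trip.

With 5 stops there are 5!/2 = 60 distinct round trips (a route and its reverse cost the same).
DC → C7 → U3 → U2 → T3 → A7 → DC: 13+9+25+21+14+8 = 90
DC → C7 → U3 → U2 → A7 → T3 → DC: 13+9+25+10+14+6 = 77
DC → C7 → U3 → T3 → U2 → A7 → DC: 13+9+16+21+10+8 = 77
DC → C7 → U3 → T3 → A7 → U2 → DC: 13+9+16+14+10+15 = 77
DC → C7 → U3 → A7 → U2 → T3 → DC: 13+9+18+10+21+6 = 77
DC → C7 → U3 → A7 → T3 → U2 → DC: 13+9+18+14+21+15 = 90
DC → C7 → U2 → U3 → T3 → A7 → DC: 13+28+25+16+14+8 = 104
DC → C7 → U2 → U3 → A7 → T3 → DC: 13+28+25+18+14+6 = 104
DC → C7 → U2 → T3 → U3 → A7 → DC: 13+28+21+16+18+8 = 104
DC → C7 → U2 → T3 → A7 → U3 → DC: 13+28+21+14+18+10 = 104
DC → C7 → U2 → A7 → U3 → T3 → DC: 13+28+10+18+16+6 = 91
DC → C7 → U2 → A7 → T3 → U3 → DC: 13+28+10+14+16+10 = 91
DC → C7 → T3 → U3 → U2 → A7 → DC: 13+7+16+25+10+8 = 79
DC → C7 → T3 → U3 → A7 → U2 → DC: 13+7+16+18+10+15 = 79
… (46 more)
DC → U3 → C7 → T3 → U2 → A7 → DC: 10+9+7+21+10+8 = 65  ← best
The minimum is 65.
One optimal route: DC → U3 → C7 → T3 → U2 → A7 → DC (or its reverse).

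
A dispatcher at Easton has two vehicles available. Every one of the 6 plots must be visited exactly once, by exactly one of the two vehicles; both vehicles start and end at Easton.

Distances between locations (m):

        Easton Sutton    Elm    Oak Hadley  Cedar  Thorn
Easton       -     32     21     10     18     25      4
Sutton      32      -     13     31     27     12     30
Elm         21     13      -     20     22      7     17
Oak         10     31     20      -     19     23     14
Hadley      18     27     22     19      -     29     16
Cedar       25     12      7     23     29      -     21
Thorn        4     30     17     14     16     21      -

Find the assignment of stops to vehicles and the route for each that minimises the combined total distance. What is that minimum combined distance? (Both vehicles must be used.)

Try each way of splitting the stops between the two vehicles (each non-empty) and, for each split, find the best tour for each vehicle:
  {Sutton} + {Elm, Oak, Hadley, Cedar, Thorn}: 64 + 82 = 146
  {Elm} + {Sutton, Oak, Hadley, Cedar, Thorn}: 42 + 92 = 134
  {Sutton, Elm} + {Oak, Hadley, Cedar, Thorn}: 66 + 82 = 148
  {Oak} + {Sutton, Elm, Hadley, Cedar, Thorn}: 20 + 85 = 105
  {Sutton, Oak} + {Elm, Hadley, Cedar, Thorn}: 73 + 72 = 145
  {Elm, Oak} + {Sutton, Hadley, Cedar, Thorn}: 51 + 82 = 133
  … (31 splits in total)
  {Sutton, Elm, Oak, Hadley, Cedar} + {Thorn}: 94 + 8 = 102  ← best
Best: vehicle 1 Easton → Oak → Elm → Cedar → Sutton → Hadley → Easton = 94; vehicle 2 Easton → Thorn → Easton = 8; combined 102.

Minimum combined distance: 102 m.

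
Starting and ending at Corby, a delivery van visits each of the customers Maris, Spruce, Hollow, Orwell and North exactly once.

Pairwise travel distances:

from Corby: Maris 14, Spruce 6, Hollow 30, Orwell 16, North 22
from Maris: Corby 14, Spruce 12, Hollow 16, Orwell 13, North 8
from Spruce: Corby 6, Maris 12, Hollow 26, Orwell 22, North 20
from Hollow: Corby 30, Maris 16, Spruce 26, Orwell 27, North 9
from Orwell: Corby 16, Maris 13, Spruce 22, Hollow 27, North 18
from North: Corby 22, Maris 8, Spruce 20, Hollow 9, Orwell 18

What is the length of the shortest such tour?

With 5 stops there are 5!/2 = 60 distinct round trips (a route and its reverse cost the same).
Corby→Maris→Spruce→Hollow→Orwell→North→Corby: 14+12+26+27+18+22 = 119
Corby→Maris→Spruce→Hollow→North→Orwell→Corby: 14+12+26+9+18+16 = 95
Corby→Maris→Spruce→Orwell→Hollow→North→Corby: 14+12+22+27+9+22 = 106
Corby→Maris→Spruce→Orwell→North→Hollow→Corby: 14+12+22+18+9+30 = 105
Corby→Maris→Spruce→North→Hollow→Orwell→Corby: 14+12+20+9+27+16 = 98
Corby→Maris→Spruce→North→Orwell→Hollow→Corby: 14+12+20+18+27+30 = 121
Corby→Maris→Hollow→Spruce→Orwell→North→Corby: 14+16+26+22+18+22 = 118
Corby→Maris→Hollow→Spruce→North→Orwell→Corby: 14+16+26+20+18+16 = 110
Corby→Maris→Hollow→Orwell→Spruce→North→Corby: 14+16+27+22+20+22 = 121
Corby→Maris→Hollow→Orwell→North→Spruce→Corby: 14+16+27+18+20+6 = 101
Corby→Maris→Hollow→North→Spruce→Orwell→Corby: 14+16+9+20+22+16 = 97
Corby→Maris→Hollow→North→Orwell→Spruce→Corby: 14+16+9+18+22+6 = 85
Corby→Maris→Orwell→Spruce→Hollow→North→Corby: 14+13+22+26+9+22 = 106
Corby→Maris→Orwell→Spruce→North→Hollow→Corby: 14+13+22+20+9+30 = 108
… (46 more)
Corby→Spruce→Maris→Hollow→North→Orwell→Corby: 6+12+16+9+18+16 = 77  ← best
The minimum is 77.
One optimal route: Corby → Spruce → Maris → Hollow → North → Orwell → Corby (or its reverse).

77 — the shortest possible round trip.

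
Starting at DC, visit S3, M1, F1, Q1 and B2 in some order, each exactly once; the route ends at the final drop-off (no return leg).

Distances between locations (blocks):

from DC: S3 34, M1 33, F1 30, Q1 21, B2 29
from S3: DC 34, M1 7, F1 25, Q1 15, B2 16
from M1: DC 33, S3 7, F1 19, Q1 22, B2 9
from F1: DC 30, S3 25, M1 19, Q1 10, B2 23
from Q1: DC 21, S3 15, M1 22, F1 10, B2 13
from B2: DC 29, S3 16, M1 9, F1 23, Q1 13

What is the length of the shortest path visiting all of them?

Minimum one-way distance = 69 blocks.

There are 5! = 120 possible orderings.
DC → S3 → M1 → F1 → Q1 → B2: 34+7+19+10+13 = 83
DC → S3 → M1 → F1 → B2 → Q1: 34+7+19+23+13 = 96
DC → S3 → M1 → Q1 → F1 → B2: 34+7+22+10+23 = 96
DC → S3 → M1 → Q1 → B2 → F1: 34+7+22+13+23 = 99
DC → S3 → M1 → B2 → F1 → Q1: 34+7+9+23+10 = 83
DC → S3 → M1 → B2 → Q1 → F1: 34+7+9+13+10 = 73
DC → S3 → F1 → M1 → Q1 → B2: 34+25+19+22+13 = 113
DC → S3 → F1 → M1 → B2 → Q1: 34+25+19+9+13 = 100
DC → S3 → F1 → Q1 → M1 → B2: 34+25+10+22+9 = 100
DC → S3 → F1 → Q1 → B2 → M1: 34+25+10+13+9 = 91
DC → S3 → F1 → B2 → M1 → Q1: 34+25+23+9+22 = 113
DC → S3 → F1 → B2 → Q1 → M1: 34+25+23+13+22 = 117
DC → S3 → Q1 → M1 → F1 → B2: 34+15+22+19+23 = 113
DC → S3 → Q1 → M1 → B2 → F1: 34+15+22+9+23 = 103
… (106 more)
DC → F1 → Q1 → B2 → M1 → S3: 30+10+13+9+7 = 69  ← best
The minimum is 69.
One shortest path: DC → F1 → Q1 → B2 → M1 → S3.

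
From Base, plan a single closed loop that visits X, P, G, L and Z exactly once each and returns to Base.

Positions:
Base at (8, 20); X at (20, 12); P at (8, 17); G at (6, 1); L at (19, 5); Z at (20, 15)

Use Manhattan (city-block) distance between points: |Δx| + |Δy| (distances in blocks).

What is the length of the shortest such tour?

With 5 stops there are 5!/2 = 60 distinct round trips (a route and its reverse cost the same).
Base-X-P-G-L-Z-Base: 20+17+18+17+11+17 = 100
Base-X-P-G-Z-L-Base: 20+17+18+28+11+26 = 120
Base-X-P-L-G-Z-Base: 20+17+23+17+28+17 = 122
Base-X-P-L-Z-G-Base: 20+17+23+11+28+21 = 120
Base-X-P-Z-G-L-Base: 20+17+14+28+17+26 = 122
Base-X-P-Z-L-G-Base: 20+17+14+11+17+21 = 100
Base-X-G-P-L-Z-Base: 20+25+18+23+11+17 = 114
Base-X-G-P-Z-L-Base: 20+25+18+14+11+26 = 114
Base-X-G-L-P-Z-Base: 20+25+17+23+14+17 = 116
Base-X-G-L-Z-P-Base: 20+25+17+11+14+3 = 90
Base-X-G-Z-P-L-Base: 20+25+28+14+23+26 = 136
Base-X-G-Z-L-P-Base: 20+25+28+11+23+3 = 110
Base-X-L-P-G-Z-Base: 20+8+23+18+28+17 = 114
Base-X-L-P-Z-G-Base: 20+8+23+14+28+21 = 114
… (46 more)
Base-P-G-L-X-Z-Base: 3+18+17+8+3+17 = 66  ← best
The minimum is 66.
One optimal route: Base → P → G → L → X → Z → Base (or its reverse).

Shortest round trip = 66 blocks.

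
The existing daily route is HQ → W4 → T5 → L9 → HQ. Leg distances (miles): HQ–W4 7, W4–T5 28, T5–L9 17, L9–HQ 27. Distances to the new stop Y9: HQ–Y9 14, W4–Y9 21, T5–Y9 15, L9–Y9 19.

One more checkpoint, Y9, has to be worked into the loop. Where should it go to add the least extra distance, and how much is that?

Adding 6 miles by placing Y9 on the L9–HQ leg.

Insertion cost between consecutive stops i–j is d(i,Y9) + d(Y9,j) − d(i,j):
  between HQ and W4: 14 + 21 − 7 = 28
  between W4 and T5: 21 + 15 − 28 = 8
  between T5 and L9: 15 + 19 − 17 = 17
  between L9 and HQ: 19 + 14 − 27 = 6
Cheapest insertion is between L9 and HQ, adding 6.
New total = 79 + 6 = 85.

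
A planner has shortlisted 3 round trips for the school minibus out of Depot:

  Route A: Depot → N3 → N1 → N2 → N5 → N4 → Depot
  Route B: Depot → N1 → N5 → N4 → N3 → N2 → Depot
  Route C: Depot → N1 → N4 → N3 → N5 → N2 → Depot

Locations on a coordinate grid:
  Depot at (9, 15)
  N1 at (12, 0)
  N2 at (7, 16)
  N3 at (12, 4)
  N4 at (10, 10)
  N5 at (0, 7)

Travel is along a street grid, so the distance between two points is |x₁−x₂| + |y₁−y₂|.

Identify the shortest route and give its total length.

Shortest is Route C, total 72.

Route A: 14 + 4 + 21 + 16 + 13 + 6 = 74
Route B: 18 + 19 + 13 + 8 + 17 + 3 = 78
Route C: 18 + 12 + 8 + 15 + 16 + 3 = 72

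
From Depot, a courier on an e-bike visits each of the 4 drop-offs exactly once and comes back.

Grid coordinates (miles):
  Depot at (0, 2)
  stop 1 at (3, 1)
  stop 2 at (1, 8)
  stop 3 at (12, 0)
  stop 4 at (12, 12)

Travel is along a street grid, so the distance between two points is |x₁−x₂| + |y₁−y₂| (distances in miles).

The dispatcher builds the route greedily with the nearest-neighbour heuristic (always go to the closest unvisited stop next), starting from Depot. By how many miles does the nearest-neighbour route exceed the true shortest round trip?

From Depot: stop 1=4, stop 2=7, stop 3=14, stop 4=22 → choose stop 1 (4).
From stop 1: stop 2=9, stop 3=10, stop 4=20 → choose stop 2 (9).
From stop 2: stop 4=15, stop 3=19 → choose stop 4 (15).
From stop 4: stop 3=12 → choose stop 3 (12).
NN route Depot → stop 1 → stop 2 → stop 4 → stop 3 → Depot costs 54.
Optimal: Depot → stop 1 → stop 3 → stop 4 → stop 2 → Depot costs 48 (by enumerating all 12 distinct tours).
Excess = 54 − 48 = 6.

Excess over optimum: 6 miles.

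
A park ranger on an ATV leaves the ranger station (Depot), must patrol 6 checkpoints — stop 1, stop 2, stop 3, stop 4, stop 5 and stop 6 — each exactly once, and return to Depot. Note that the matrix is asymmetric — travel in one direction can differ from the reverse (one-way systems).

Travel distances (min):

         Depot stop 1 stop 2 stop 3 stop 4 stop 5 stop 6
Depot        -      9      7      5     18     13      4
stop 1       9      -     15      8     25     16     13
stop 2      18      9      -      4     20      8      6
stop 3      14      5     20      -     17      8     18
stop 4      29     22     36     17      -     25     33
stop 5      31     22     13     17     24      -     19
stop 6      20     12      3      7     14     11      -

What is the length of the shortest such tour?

Shortest round trip = 70 min.

Depot - stop 1 - stop 2 - stop 3 - stop 4 - stop 5 - stop 6 - Depot: 9+15+4+17+25+19+20 = 109
Depot - stop 1 - stop 2 - stop 3 - stop 4 - stop 6 - stop 5 - Depot: 9+15+4+17+33+11+31 = 120
Depot - stop 1 - stop 2 - stop 3 - stop 5 - stop 4 - stop 6 - Depot: 9+15+4+8+24+33+20 = 113
Depot - stop 1 - stop 2 - stop 3 - stop 5 - stop 6 - stop 4 - Depot: 9+15+4+8+19+14+29 = 98
Depot - stop 1 - stop 2 - stop 3 - stop 6 - stop 4 - stop 5 - Depot: 9+15+4+18+14+25+31 = 116
Depot - stop 1 - stop 2 - stop 3 - stop 6 - stop 5 - stop 4 - Depot: 9+15+4+18+11+24+29 = 110
Depot - stop 1 - stop 2 - stop 4 - stop 3 - stop 5 - stop 6 - Depot: 9+15+20+17+8+19+20 = 108
Depot - stop 1 - stop 2 - stop 4 - stop 3 - stop 6 - stop 5 - Depot: 9+15+20+17+18+11+31 = 121
… (712 more)
Depot - stop 6 - stop 2 - stop 5 - stop 4 - stop 3 - stop 1 - Depot: 4+3+8+24+17+5+9 = 70  ← best
The minimum is 70.
One optimal route: Depot → stop 6 → stop 2 → stop 5 → stop 4 → stop 3 → stop 1 → Depot.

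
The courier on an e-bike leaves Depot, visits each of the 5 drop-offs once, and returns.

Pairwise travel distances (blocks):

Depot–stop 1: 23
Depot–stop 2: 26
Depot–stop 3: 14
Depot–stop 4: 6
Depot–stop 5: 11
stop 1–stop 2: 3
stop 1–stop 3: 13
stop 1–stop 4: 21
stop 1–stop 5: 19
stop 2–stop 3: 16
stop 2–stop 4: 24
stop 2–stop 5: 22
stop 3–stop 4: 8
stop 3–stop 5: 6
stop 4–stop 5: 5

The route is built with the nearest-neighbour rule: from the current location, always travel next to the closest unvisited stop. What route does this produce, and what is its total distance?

Depot → [stop 4:6 / stop 5:11 / stop 3:14 / stop 1:23 / stop 2:26] → stop 4 (6)
stop 4 → [stop 5:5 / stop 3:8 / stop 1:21 / stop 2:24] → stop 5 (5)
stop 5 → [stop 3:6 / stop 1:19 / stop 2:22] → stop 3 (6)
stop 3 → [stop 1:13 / stop 2:16] → stop 1 (13)
stop 1 → [stop 2:3] → stop 2 (3)
Return stop 2→Depot: 26.
Total = 6 + 5 + 6 + 13 + 3 + 26 = 59.

59 blocks along Depot → stop 4 → stop 5 → stop 3 → stop 1 → stop 2 → Depot.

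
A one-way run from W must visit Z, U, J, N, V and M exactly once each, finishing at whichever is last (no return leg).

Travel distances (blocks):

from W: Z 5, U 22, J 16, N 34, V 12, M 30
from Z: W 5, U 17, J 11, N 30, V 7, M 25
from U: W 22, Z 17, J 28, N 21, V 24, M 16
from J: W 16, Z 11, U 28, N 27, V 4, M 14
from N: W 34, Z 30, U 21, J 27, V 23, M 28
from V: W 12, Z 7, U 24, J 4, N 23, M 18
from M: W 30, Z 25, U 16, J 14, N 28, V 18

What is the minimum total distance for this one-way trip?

There are 6! = 720 possible orderings.
W → Z → U → J → N → V → M: 5+17+28+27+23+18 = 118
W → Z → U → J → N → M → V: 5+17+28+27+28+18 = 123
W → Z → U → J → V → N → M: 5+17+28+4+23+28 = 105
W → Z → U → J → V → M → N: 5+17+28+4+18+28 = 100
W → Z → U → J → M → N → V: 5+17+28+14+28+23 = 115
W → Z → U → J → M → V → N: 5+17+28+14+18+23 = 105
W → Z → U → N → J → V → M: 5+17+21+27+4+18 = 92
W → Z → U → N → J → M → V: 5+17+21+27+14+18 = 102
… (712 more)
W → Z → V → J → M → U → N: 5+7+4+14+16+21 = 67  ← best
The minimum is 67.
One shortest path: W → Z → V → J → M → U → N.

67 blocks — the minimum one-way total.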